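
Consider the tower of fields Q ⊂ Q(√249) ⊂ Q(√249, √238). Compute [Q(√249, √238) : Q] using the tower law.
[Q(√249, √238) : Q] = 4

[Q(√249):Q] = 2 (min poly x^2 - 249, irreducible since 249 is squarefree > 1). For the top step, suppose √238 ∈ Q(√249), say √238 = c + d√249 with c, d ∈ Q. Squaring: 238 = c^2 + 249d^2 + 2cd√249. Since √249 ∉ Q this forces 2cd = 0. If d = 0 then √238 = c ∈ Q, contradicting 238 squarefree > 1. If c = 0 then 238 = 249d^2, so 249·238 = (249d)^2 is a perfect square in Q — but 249·238 = 59262 is not a perfect square (since 249 and 238 are distinct squarefree integers). Contradiction. Hence √238 ∉ Q(√249), so x^2 - 238 stays irreducible over Q(√249) and [Q(√249, √238) : Q(√249)] = 2. By the tower law, [Q(√249, √238) : Q] = 2 · 2 = 4.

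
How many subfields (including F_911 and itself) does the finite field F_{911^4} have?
F_{911^4} has 3 subfields

The subfields of F_{p^n} are exactly the fields F_{p^d} for d | n (each is the fixed field of the unique index-d subgroup of Gal(F_{p^n}/F_p) ≅ Z/nZ). The divisors of n = 4 are {1, 2, 4}, giving 3 subfields: F_{911^1}, F_{911^2}, F_{911^4}.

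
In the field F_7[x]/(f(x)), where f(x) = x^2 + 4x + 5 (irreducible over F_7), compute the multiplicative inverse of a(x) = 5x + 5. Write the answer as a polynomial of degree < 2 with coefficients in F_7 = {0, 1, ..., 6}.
a(x)^(-1) ≡ 2x + 6 (mod f(x))

Since f is irreducible over F_7, F_7[x]/(f) is a field and a(x) ≠ 0 has an inverse. Apply the extended Euclidean algorithm to f(x) and a(x) in F_7[x]: f(x) = (3x + 2)·a(x) + (2). The last nonzero remainder is the constant 2 = gcd(f, a) in F_7. Back-substituting through the division chain expresses 2 = s(x)·a(x) + t(x)·f(x) with s(x) ≡ 4x + 5 (mod f), so (4x + 5)·a(x) ≡ 2 (mod f). Multiplying by 2^(-1) ≡ 4 in F_7 gives a(x)^(-1) ≡ 4·(4x + 5) ≡ 2x + 6 (mod f). Check: (5x + 5)·(2x + 6) = 3x^2 + 5x + 2 ≡ 1 (mod x^2 + 4x + 5).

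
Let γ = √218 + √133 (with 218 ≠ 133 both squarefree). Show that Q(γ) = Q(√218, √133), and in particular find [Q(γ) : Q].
[Q(γ) : Q] = 4 (equivalently, Q(γ) = Q(√218, √133))

Obviously Q(γ) ⊆ Q(√218, √133), and [Q(√218, √133):Q] = 4 (since 218, 133 are distinct squarefree integers > 1 with 28994 not a perfect square). To show equality we compute the minimal polynomial of γ. From γ = √218 + √133: γ^2 = 218 + 2√(28994) + 133 = 351 + 2√(28994), so γ^2 - 351 = 2√(28994); squaring, (γ^2 - 351)^2 = 4·28994, i.e. γ^4 - 702γ^2 + 123201 - 115976 = 0, i.e. γ^4 - 702γ^2 + 7225 = 0. So γ is a root of x^4 - 702x^2 + 7225. This polynomial is irreducible over Q: it has no rational root (each ±√218 ± √133 is irrational), and any factorization into two quadratics over Q would force √(28994) ∈ Q (pairing opposite roots) or √218, √133 ∈ Q (other pairings), all impossible. Hence [Q(γ):Q] = 4 = [Q(√218, √133):Q], so Q(γ) = Q(√218, √133).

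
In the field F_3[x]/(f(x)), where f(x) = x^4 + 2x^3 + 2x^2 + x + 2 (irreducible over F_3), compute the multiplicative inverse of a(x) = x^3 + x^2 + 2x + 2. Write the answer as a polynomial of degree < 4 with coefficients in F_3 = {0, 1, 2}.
a(x)^(-1) ≡ 2x^3 + 2x^2 + 1 (mod f(x))

Since f is irreducible over F_3, F_3[x]/(f) is a field and a(x) ≠ 0 has an inverse. Apply the extended Euclidean algorithm to f(x) and a(x) in F_3[x]: f(x) = (x + 1)·a(x) + (2x^2);  a(x) = (2x + 2)·(2x^2) + (2x + 2);  (2x^2) = (x + 2)·(2x + 2) + (2). The last nonzero remainder is the constant 2 = gcd(f, a) in F_3. Back-substituting through the division chain expresses 2 = s(x)·a(x) + t(x)·f(x) with s(x) ≡ x^3 + x^2 + 2 (mod f), so (x^3 + x^2 + 2)·a(x) ≡ 2 (mod f). Multiplying by 2^(-1) ≡ 2 in F_3 gives a(x)^(-1) ≡ 2·(x^3 + x^2 + 2) ≡ 2x^3 + 2x^2 + 1 (mod f). Check: (x^3 + x^2 + 2x + 2)·(2x^3 + 2x^2 + 1) = 2x^6 + x^5 + 2x^2 + 2x + 2 ≡ 1 (mod x^4 + 2x^3 + 2x^2 + x + 2).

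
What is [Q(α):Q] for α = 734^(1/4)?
[Q(α):Q] = 4

α is a root of x^4 - 734. By Eisenstein's criterion at the prime p = 2 (which divides the constant term 734 but p^2 = 4 does not, since 734 is squarefree), x^4 - 734 is irreducible over Q. Hence [Q(α):Q] = 4.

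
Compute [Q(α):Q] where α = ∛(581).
[Q(α):Q] = 3

The minimal polynomial of α is x^3 - 581, irreducible over Q since 581 is not a perfect cube (so x^3 - 581 has no rational root). Hence [Q(α):Q] = deg(m_α) = 3.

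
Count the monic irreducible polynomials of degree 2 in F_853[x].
There are 363378 monic irreducible polynomials of degree 2 over F_853

Each element of F_{853^2} that lies in no proper subfield is a root of exactly one monic irreducible of degree 2 over F_853, and each such polynomial has 2 distinct roots in F_{853^2}. By Möbius inversion the count is N_853(2) = (1/2) Σ_{d|2} μ(2/d) · 853^d = (1/2)(μ(2)·853^1 + μ(1)·853^2) = 726756/2 = 363378.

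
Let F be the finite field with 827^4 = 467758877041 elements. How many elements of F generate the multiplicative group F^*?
There are φ(467758877040) = 92783370240 primitive elements

F_q^* is cyclic of order q - 1 = 467758877040. A cyclic group of order m has exactly φ(m) generators. Here m = 467758877040 = 2^4 · 3^2 · 5 · 7 · 13 · 23 · 59 · 5261, so the number of primitive elements is φ(467758877040) = 92783370240.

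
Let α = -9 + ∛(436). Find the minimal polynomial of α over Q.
m_α(x) = x^3 + 27x^2 + 243x + 293

Set β = α + 9 = ∛(436), so β^3 = 436. Then (α + 9)^3 - 436 = 0, i.e. α is a root of g(x) = (x + 9)^3 - 436 = x^3 + 27x^2 + 243x + 293. Since g(x) = h(x + 9) where h(x) = x^3 - 436, and h is irreducible over Q (because 436 is not a perfect cube, so h has no rational root, and a monic cubic with no rational root is irreducible), g is also irreducible (irreducibility is preserved under the substitution x → x + 9). Hence m_α(x) = x^3 + 27x^2 + 243x + 293.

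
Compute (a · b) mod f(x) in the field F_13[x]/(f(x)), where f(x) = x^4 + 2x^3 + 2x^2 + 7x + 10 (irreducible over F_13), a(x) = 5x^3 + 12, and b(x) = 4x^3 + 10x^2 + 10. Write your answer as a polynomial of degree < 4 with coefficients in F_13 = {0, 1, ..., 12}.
a · b ≡ 6x^3 + 9x^2 + 8x + 5 (mod f(x))

Multiply in F_13[x]: a(x)·b(x) = (5x^3 + 12)·(4x^3 + 10x^2 + 10) = 7x^6 + 11x^5 + 7x^3 + 3x^2 + 3. This has degree ≥ 4, so divide by f(x) over F_13: 7x^6 + 11x^5 + 7x^3 + 3x^2 + 3 = (7x^2 + 10x + 5)·(x^4 + 2x^3 + 2x^2 + 7x + 10) + (6x^3 + 9x^2 + 8x + 5). Hence a·b ≡ 6x^3 + 9x^2 + 8x + 5 (mod f). (F_13[x]/(f) is a field with 13^4 = 28561 elements since f is irreducible of degree 4.)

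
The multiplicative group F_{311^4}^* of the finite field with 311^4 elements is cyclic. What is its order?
|F_{311^4}^*| = 9354951840

F_{311^4} has 311^4 = 9354951841 elements; its multiplicative group consists of all nonzero elements, so |F_{311^4}^*| = 9354951841 - 1 = 9354951840. (It is cyclic since any finite subgroup of the multiplicative group of a field is cyclic.)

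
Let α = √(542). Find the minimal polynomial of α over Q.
m_α(x) = x^2 - 542

α satisfies α^2 - 542 = 0, so x^2 - 542 annihilates α. Since d = 542 is squarefree and ≠ 1, it is not a perfect square in Q, so x^2 - 542 has no rational root and is therefore irreducible over Q (a degree-2 polynomial over a field is irreducible iff it has no root). Hence m_α(x) = x^2 - 542.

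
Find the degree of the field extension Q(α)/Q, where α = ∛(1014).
[Q(α):Q] = 3

The minimal polynomial of α is x^3 - 1014, irreducible over Q since 1014 is not a perfect cube (so x^3 - 1014 has no rational root). Hence [Q(α):Q] = deg(m_α) = 3.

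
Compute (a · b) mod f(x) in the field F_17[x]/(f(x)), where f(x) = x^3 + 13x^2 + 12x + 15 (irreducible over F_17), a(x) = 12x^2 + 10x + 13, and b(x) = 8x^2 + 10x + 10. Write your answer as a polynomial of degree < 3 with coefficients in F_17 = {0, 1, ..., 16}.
a · b ≡ 12x^2 + 10x + 6 (mod f(x))

Multiply in F_17[x]: a(x)·b(x) = (12x^2 + 10x + 13)·(8x^2 + 10x + 10) = 11x^4 + 13x^3 + x^2 + 9x + 11. This has degree ≥ 3, so divide by f(x) over F_17: 11x^4 + 13x^3 + x^2 + 9x + 11 = (11x + 6)·(x^3 + 13x^2 + 12x + 15) + (12x^2 + 10x + 6). Hence a·b ≡ 12x^2 + 10x + 6 (mod f). (F_17[x]/(f) is a field with 17^3 = 4913 elements since f is irreducible of degree 3.)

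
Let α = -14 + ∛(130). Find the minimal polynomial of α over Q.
m_α(x) = x^3 + 42x^2 + 588x + 2614

Set β = α + 14 = ∛(130), so β^3 = 130. Then (α + 14)^3 - 130 = 0, i.e. α is a root of g(x) = (x + 14)^3 - 130 = x^3 + 42x^2 + 588x + 2614. Since g(x) = h(x + 14) where h(x) = x^3 - 130, and h is irreducible over Q (because 130 is not a perfect cube, so h has no rational root, and a monic cubic with no rational root is irreducible), g is also irreducible (irreducibility is preserved under the substitution x → x + 14). Hence m_α(x) = x^3 + 42x^2 + 588x + 2614.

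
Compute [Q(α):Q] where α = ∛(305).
[Q(α):Q] = 3

The minimal polynomial of α is x^3 - 305, irreducible over Q since 305 is not a perfect cube (so x^3 - 305 has no rational root). Hence [Q(α):Q] = deg(m_α) = 3.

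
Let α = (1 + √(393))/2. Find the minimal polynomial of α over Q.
m_α(x) = x^2 - x - 98

From 2α - 1 = √(393), squaring gives (2α - 1)^2 = 393, i.e. 4α^2 - 4α + 1 = 393, so α^2 - α + (1 - 393)/4 = 0. Since 393 ≡ 1 (mod 4), (1 - 393)/4 = -98 ∈ Z. The polynomial x^2 - x - 98 has discriminant 1 - 4·(-98) = 393, which is not a perfect square in Q (d = 393 is squarefree and ≠ 1), so x^2 - x - 98 is irreducible over Q. It is the minimal polynomial of α.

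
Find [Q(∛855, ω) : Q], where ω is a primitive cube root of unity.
[Q(∛855, ω) : Q] = 6

[Q(∛855):Q] = 3 (min poly x^3 - 855, irreducible since 855 is not a perfect cube). [Q(ω):Q] = 2 (min poly x^2 + x + 1). Since Q(∛855) ⊂ R and ω ∉ R, we have ω ∉ Q(∛855), so x^2 + x + 1 remains irreducible over Q(∛855) and [Q(∛855, ω) : Q(∛855)] = 2. By the tower law, [Q(∛855, ω) : Q] = 3 · 2 = 6. (In fact Q(∛855, ω) is the splitting field of x^3 - 855 over Q.)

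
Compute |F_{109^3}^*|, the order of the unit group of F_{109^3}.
|F_{109^3}^*| = 1295028

F_{109^3} has 109^3 = 1295029 elements; its multiplicative group consists of all nonzero elements, so |F_{109^3}^*| = 1295029 - 1 = 1295028. (It is cyclic since any finite subgroup of the multiplicative group of a field is cyclic.)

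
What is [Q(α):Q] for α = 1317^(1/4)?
[Q(α):Q] = 4

α is a root of x^4 - 1317. By Eisenstein's criterion at the prime p = 3 (which divides the constant term 1317 but p^2 = 9 does not, since 1317 is squarefree), x^4 - 1317 is irreducible over Q. Hence [Q(α):Q] = 4.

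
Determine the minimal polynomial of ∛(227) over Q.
m_α(x) = x^3 - 227

α satisfies α^3 = 227, so x^3 - 227 annihilates α. By the rational root test, a rational root p/q (in lowest terms) of x^3 - 227 would satisfy p^3 = 227 q^3, forcing q = 1 and p^3 = 227; but 227 is not a perfect cube, contradiction. A monic cubic over Q with no rational root is irreducible (any nontrivial factorization would include a linear factor). Hence x^3 - 227 is the minimal polynomial of α, and in particular [Q(α):Q] = 3.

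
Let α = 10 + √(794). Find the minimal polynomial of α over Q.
m_α(x) = x^2 - 20x - 694

From α - 10 = √(794), squaring gives (α - 10)^2 = 794, i.e. α^2 - 20α + 100 = 794, so α^2 - 20α - 694 = 0. The discriminant of x^2 - 20x - 694 is (-20)^2 - 4·(-694) = 400 + 2776 = 3176, and 4·(794) is not a perfect square in Q since 794 is squarefree and ≠ 1. Hence x^2 - 20x - 694 is irreducible over Q and is the minimal polynomial of α.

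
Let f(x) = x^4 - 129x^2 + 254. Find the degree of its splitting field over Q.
[K : Q] = 4

Solving the quadratic in x^2: x^2 = (129 ± √(129^2 - 4·254))/2 = (129 ± √15625)/2 = (129 ± 125)/2, giving x^2 = 2 or x^2 = 127. So f(x) = (x^2 - 2)(x^2 - 127) and the roots of f are ±√2, ±√127. Hence the splitting field is K = Q(√2, √127). Since 2 and 127 are distinct squarefree integers > 1, their product 254 is not a perfect square, so √127 ∉ Q(√2). By the tower law [K:Q] = [Q(√2,√127):Q(√2)] · [Q(√2):Q] = 2 · 2 = 4.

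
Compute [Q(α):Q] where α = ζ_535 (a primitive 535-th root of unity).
[Q(α):Q] = 424

The minimal polynomial of ζ_535 over Q is the 535-th cyclotomic polynomial Φ_535(x), which is irreducible over Q and has degree φ(535) = 424. Hence [Q(α):Q] = φ(535) = 424.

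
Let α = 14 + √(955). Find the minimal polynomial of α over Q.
m_α(x) = x^2 - 28x - 759

From α - 14 = √(955), squaring gives (α - 14)^2 = 955, i.e. α^2 - 28α + 196 = 955, so α^2 - 28α - 759 = 0. The discriminant of x^2 - 28x - 759 is (-28)^2 - 4·(-759) = 784 + 3036 = 3820, and 4·(955) is not a perfect square in Q since 955 is squarefree and ≠ 1. Hence x^2 - 28x - 759 is irreducible over Q and is the minimal polynomial of α.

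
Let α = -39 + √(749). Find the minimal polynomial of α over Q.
m_α(x) = x^2 + 78x + 772

From α + 39 = √(749), squaring gives (α + 39)^2 = 749, i.e. α^2 + 78α + 1521 = 749, so α^2 + 78α + 772 = 0. The discriminant of x^2 + 78x + 772 is (78)^2 - 4·(772) = 6084 - 3088 = 2996, and 4·(749) is not a perfect square in Q since 749 is squarefree and ≠ 1. Hence x^2 + 78x + 772 is irreducible over Q and is the minimal polynomial of α.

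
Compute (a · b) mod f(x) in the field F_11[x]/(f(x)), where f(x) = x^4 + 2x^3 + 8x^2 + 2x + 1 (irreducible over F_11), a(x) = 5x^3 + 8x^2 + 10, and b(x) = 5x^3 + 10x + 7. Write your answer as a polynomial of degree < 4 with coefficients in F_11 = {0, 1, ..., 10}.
a · b ≡ 4x^3 + 2x^2 + 7x + 2 (mod f(x))

Multiply in F_11[x]: a(x)·b(x) = (5x^3 + 8x^2 + 10)·(5x^3 + 10x + 7) = 3x^6 + 7x^5 + 6x^4 + x^2 + x + 4. This has degree ≥ 4, so divide by f(x) over F_11: 3x^6 + 7x^5 + 6x^4 + x^2 + x + 4 = (3x^2 + x + 2)·(x^4 + 2x^3 + 8x^2 + 2x + 1) + (4x^3 + 2x^2 + 7x + 2). Hence a·b ≡ 4x^3 + 2x^2 + 7x + 2 (mod f). (F_11[x]/(f) is a field with 11^4 = 14641 elements since f is irreducible of degree 4.)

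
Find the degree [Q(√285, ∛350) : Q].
[Q(√285, ∛350) : Q] = 6

Let L = Q(√285, ∛350). Since Q(√285) ⊂ L and [Q(√285):Q] = 2, the tower law gives 2 | [L:Q]. Likewise Q(∛350) ⊂ L with [Q(∛350):Q] = 3 (because 350 is not a perfect cube), so 3 | [L:Q]. As gcd(2,3) = 1, [L:Q] is divisible by 6. Conversely L is generated over Q by √285 and ∛350, so [L:Q] ≤ 2·3 = 6. Therefore [Q(√285, ∛350) : Q] = 6.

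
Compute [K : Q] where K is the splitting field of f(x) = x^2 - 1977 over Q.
[K : Q] = 2

f(x) = x^2 - 1977 factors as (x - √1977)(x + √1977). The splitting field is K = Q(√1977). Since 1977 is squarefree and > 1, it is not a perfect square, so x^2 - 1977 is irreducible over Q and [Q(√1977) : Q] = 2. Hence [K : Q] = 2.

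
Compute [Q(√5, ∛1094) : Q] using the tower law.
[Q(√5, ∛1094) : Q] = 6

Let L = Q(√5, ∛1094). Since Q(√5) ⊂ L and [Q(√5):Q] = 2, the tower law gives 2 | [L:Q]. Likewise Q(∛1094) ⊂ L with [Q(∛1094):Q] = 3 (because 1094 is not a perfect cube), so 3 | [L:Q]. As gcd(2,3) = 1, [L:Q] is divisible by 6. Conversely L is generated over Q by √5 and ∛1094, so [L:Q] ≤ 2·3 = 6. Therefore [Q(√5, ∛1094) : Q] = 6.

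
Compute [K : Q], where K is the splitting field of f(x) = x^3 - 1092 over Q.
[K : Q] = 6

The roots of x^3 - 1092 are ∛1092, ω∛1092, ω^2∛1092 where ω = e^(2πi/3) is a primitive cube root of unity, so K = Q(∛1092, ω). Now [Q(∛1092):Q] = 3 (since 1092 is not a perfect cube, x^3 - 1092 is irreducible) and [Q(ω):Q] = 2. Both 2 and 3 divide [K:Q], and [K:Q] ≤ 3·2 = 6, so [K:Q] = 6. (Equivalently: Q(∛1092) ⊂ R but ω ∉ R, so [K : Q(∛1092)] = 2.)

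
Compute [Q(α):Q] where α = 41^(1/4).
[Q(α):Q] = 4

α is a root of x^4 - 41. By Eisenstein's criterion at the prime p = 41 (which divides the constant term 41 but p^2 = 1681 does not, since 41 is squarefree), x^4 - 41 is irreducible over Q. Hence [Q(α):Q] = 4.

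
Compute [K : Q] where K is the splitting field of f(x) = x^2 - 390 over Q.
[K : Q] = 2

f(x) = x^2 - 390 factors as (x - √390)(x + √390). The splitting field is K = Q(√390). Since 390 is squarefree and > 1, it is not a perfect square, so x^2 - 390 is irreducible over Q and [Q(√390) : Q] = 2. Hence [K : Q] = 2.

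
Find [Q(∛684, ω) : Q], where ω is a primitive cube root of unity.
[Q(∛684, ω) : Q] = 6

[Q(∛684):Q] = 3 (min poly x^3 - 684, irreducible since 684 is not a perfect cube). [Q(ω):Q] = 2 (min poly x^2 + x + 1). Since Q(∛684) ⊂ R and ω ∉ R, we have ω ∉ Q(∛684), so x^2 + x + 1 remains irreducible over Q(∛684) and [Q(∛684, ω) : Q(∛684)] = 2. By the tower law, [Q(∛684, ω) : Q] = 3 · 2 = 6. (In fact Q(∛684, ω) is the splitting field of x^3 - 684 over Q.)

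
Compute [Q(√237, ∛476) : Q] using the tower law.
[Q(√237, ∛476) : Q] = 6

Let L = Q(√237, ∛476). Since Q(√237) ⊂ L and [Q(√237):Q] = 2, the tower law gives 2 | [L:Q]. Likewise Q(∛476) ⊂ L with [Q(∛476):Q] = 3 (because 476 is not a perfect cube), so 3 | [L:Q]. As gcd(2,3) = 1, [L:Q] is divisible by 6. Conversely L is generated over Q by √237 and ∛476, so [L:Q] ≤ 2·3 = 6. Therefore [Q(√237, ∛476) : Q] = 6.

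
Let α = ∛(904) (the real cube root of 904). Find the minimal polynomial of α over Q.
m_α(x) = x^3 - 904

α satisfies α^3 = 904, so x^3 - 904 annihilates α. By the rational root test, a rational root p/q (in lowest terms) of x^3 - 904 would satisfy p^3 = 904 q^3, forcing q = 1 and p^3 = 904; but 904 is not a perfect cube, contradiction. A monic cubic over Q with no rational root is irreducible (any nontrivial factorization would include a linear factor). Hence x^3 - 904 is the minimal polynomial of α, and in particular [Q(α):Q] = 3.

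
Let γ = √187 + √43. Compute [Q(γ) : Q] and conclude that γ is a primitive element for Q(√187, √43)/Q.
[Q(γ) : Q] = 4 (equivalently, Q(γ) = Q(√187, √43))

Obviously Q(γ) ⊆ Q(√187, √43), and [Q(√187, √43):Q] = 4 (since 187, 43 are distinct squarefree integers > 1 with 8041 not a perfect square). To show equality we compute the minimal polynomial of γ. From γ = √187 + √43: γ^2 = 187 + 2√(8041) + 43 = 230 + 2√(8041), so γ^2 - 230 = 2√(8041); squaring, (γ^2 - 230)^2 = 4·8041, i.e. γ^4 - 460γ^2 + 52900 - 32164 = 0, i.e. γ^4 - 460γ^2 + 20736 = 0. So γ is a root of x^4 - 460x^2 + 20736. This polynomial is irreducible over Q: it has no rational root (each ±√187 ± √43 is irrational), and any factorization into two quadratics over Q would force √(8041) ∈ Q (pairing opposite roots) or √187, √43 ∈ Q (other pairings), all impossible. Hence [Q(γ):Q] = 4 = [Q(√187, √43):Q], so Q(γ) = Q(√187, √43).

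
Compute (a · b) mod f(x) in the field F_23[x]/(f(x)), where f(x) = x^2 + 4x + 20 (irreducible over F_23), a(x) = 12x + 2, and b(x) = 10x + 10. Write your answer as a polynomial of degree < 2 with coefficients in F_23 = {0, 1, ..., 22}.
a · b ≡ 5x + 12 (mod f(x))

Multiply in F_23[x]: a(x)·b(x) = (12x + 2)·(10x + 10) = 5x^2 + 2x + 20. This has degree ≥ 2, so divide by f(x) over F_23: 5x^2 + 2x + 20 = (5)·(x^2 + 4x + 20) + (5x + 12). Hence a·b ≡ 5x + 12 (mod f). (F_23[x]/(f) is a field with 23^2 = 529 elements since f is irreducible of degree 2.)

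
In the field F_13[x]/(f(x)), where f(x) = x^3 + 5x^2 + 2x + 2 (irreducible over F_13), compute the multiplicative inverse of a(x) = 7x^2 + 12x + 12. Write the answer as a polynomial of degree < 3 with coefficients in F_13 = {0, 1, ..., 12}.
a(x)^(-1) ≡ 5x^2 + 9x + 12 (mod f(x))

Since f is irreducible over F_13, F_13[x]/(f) is a field and a(x) ≠ 0 has an inverse. Apply the extended Euclidean algorithm to f(x) and a(x) in F_13[x]: f(x) = (2x + 1)·a(x) + (5x + 3);  a(x) = (4x)·(5x + 3) + (12). The last nonzero remainder is the constant 12 = gcd(f, a) in F_13. Back-substituting through the division chain expresses 12 = s(x)·a(x) + t(x)·f(x) with s(x) ≡ 8x^2 + 4x + 1 (mod f), so (8x^2 + 4x + 1)·a(x) ≡ 12 (mod f). Multiplying by 12^(-1) ≡ 12 in F_13 gives a(x)^(-1) ≡ 12·(8x^2 + 4x + 1) ≡ 5x^2 + 9x + 12 (mod f). Check: (7x^2 + 12x + 12)·(5x^2 + 9x + 12) = 9x^4 + 6x^3 + 5x^2 + 5x + 1 ≡ 1 (mod x^3 + 5x^2 + 2x + 2).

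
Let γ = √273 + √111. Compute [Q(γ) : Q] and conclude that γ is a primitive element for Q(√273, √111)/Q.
[Q(γ) : Q] = 4 (equivalently, Q(γ) = Q(√273, √111))

Obviously Q(γ) ⊆ Q(√273, √111), and [Q(√273, √111):Q] = 4 (since 273, 111 are distinct squarefree integers > 1 with 30303 not a perfect square). To show equality we compute the minimal polynomial of γ. From γ = √273 + √111: γ^2 = 273 + 2√(30303) + 111 = 384 + 2√(30303), so γ^2 - 384 = 2√(30303); squaring, (γ^2 - 384)^2 = 4·30303, i.e. γ^4 - 768γ^2 + 147456 - 121212 = 0, i.e. γ^4 - 768γ^2 + 26244 = 0. So γ is a root of x^4 - 768x^2 + 26244. This polynomial is irreducible over Q: it has no rational root (each ±√273 ± √111 is irrational), and any factorization into two quadratics over Q would force √(30303) ∈ Q (pairing opposite roots) or √273, √111 ∈ Q (other pairings), all impossible. Hence [Q(γ):Q] = 4 = [Q(√273, √111):Q], so Q(γ) = Q(√273, √111).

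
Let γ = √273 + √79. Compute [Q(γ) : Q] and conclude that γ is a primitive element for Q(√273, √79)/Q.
[Q(γ) : Q] = 4 (equivalently, Q(γ) = Q(√273, √79))

Obviously Q(γ) ⊆ Q(√273, √79), and [Q(√273, √79):Q] = 4 (since 273, 79 are distinct squarefree integers > 1 with 21567 not a perfect square). To show equality we compute the minimal polynomial of γ. From γ = √273 + √79: γ^2 = 273 + 2√(21567) + 79 = 352 + 2√(21567), so γ^2 - 352 = 2√(21567); squaring, (γ^2 - 352)^2 = 4·21567, i.e. γ^4 - 704γ^2 + 123904 - 86268 = 0, i.e. γ^4 - 704γ^2 + 37636 = 0. So γ is a root of x^4 - 704x^2 + 37636. This polynomial is irreducible over Q: it has no rational root (each ±√273 ± √79 is irrational), and any factorization into two quadratics over Q would force √(21567) ∈ Q (pairing opposite roots) or √273, √79 ∈ Q (other pairings), all impossible. Hence [Q(γ):Q] = 4 = [Q(√273, √79):Q], so Q(γ) = Q(√273, √79).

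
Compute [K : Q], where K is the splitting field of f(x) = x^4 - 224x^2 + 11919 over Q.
[K : Q] = 4

Solving the quadratic in x^2: x^2 = (224 ± √(224^2 - 4·11919))/2 = (224 ± √2500)/2 = (224 ± 50)/2, giving x^2 = 87 or x^2 = 137. So f(x) = (x^2 - 87)(x^2 - 137) and the roots of f are ±√87, ±√137. Hence the splitting field is K = Q(√87, √137). Since 87 and 137 are distinct squarefree integers > 1, their product 11919 is not a perfect square, so √137 ∉ Q(√87). By the tower law [K:Q] = [Q(√87,√137):Q(√87)] · [Q(√87):Q] = 2 · 2 = 4.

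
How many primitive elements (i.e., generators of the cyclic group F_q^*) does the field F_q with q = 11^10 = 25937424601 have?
There are φ(25937424600) = 6913984000 primitive elements

F_q^* is cyclic of order q - 1 = 25937424600. A cyclic group of order m has exactly φ(m) generators. Here m = 25937424600 = 2^3 · 3 · 5^2 · 3221 · 13421, so the number of primitive elements is φ(25937424600) = 6913984000.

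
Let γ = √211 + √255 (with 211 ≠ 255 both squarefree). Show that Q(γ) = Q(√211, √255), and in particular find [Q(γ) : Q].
[Q(γ) : Q] = 4 (equivalently, Q(γ) = Q(√211, √255))

Obviously Q(γ) ⊆ Q(√211, √255), and [Q(√211, √255):Q] = 4 (since 211, 255 are distinct squarefree integers > 1 with 53805 not a perfect square). To show equality we compute the minimal polynomial of γ. From γ = √211 + √255: γ^2 = 211 + 2√(53805) + 255 = 466 + 2√(53805), so γ^2 - 466 = 2√(53805); squaring, (γ^2 - 466)^2 = 4·53805, i.e. γ^4 - 932γ^2 + 217156 - 215220 = 0, i.e. γ^4 - 932γ^2 + 1936 = 0. So γ is a root of x^4 - 932x^2 + 1936. This polynomial is irreducible over Q: it has no rational root (each ±√211 ± √255 is irrational), and any factorization into two quadratics over Q would force √(53805) ∈ Q (pairing opposite roots) or √211, √255 ∈ Q (other pairings), all impossible. Hence [Q(γ):Q] = 4 = [Q(√211, √255):Q], so Q(γ) = Q(√211, √255).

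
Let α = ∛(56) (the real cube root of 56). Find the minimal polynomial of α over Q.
m_α(x) = x^3 - 56

α satisfies α^3 = 56, so x^3 - 56 annihilates α. By the rational root test, a rational root p/q (in lowest terms) of x^3 - 56 would satisfy p^3 = 56 q^3, forcing q = 1 and p^3 = 56; but 56 is not a perfect cube, contradiction. A monic cubic over Q with no rational root is irreducible (any nontrivial factorization would include a linear factor). Hence x^3 - 56 is the minimal polynomial of α, and in particular [Q(α):Q] = 3.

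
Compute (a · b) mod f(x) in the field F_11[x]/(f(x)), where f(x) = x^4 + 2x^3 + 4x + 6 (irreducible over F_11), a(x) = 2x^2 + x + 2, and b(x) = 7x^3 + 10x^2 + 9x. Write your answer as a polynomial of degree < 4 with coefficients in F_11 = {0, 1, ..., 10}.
a · b ≡ 6x^2 + 4x + 6 (mod f(x))

Multiply in F_11[x]: a(x)·b(x) = (2x^2 + x + 2)·(7x^3 + 10x^2 + 9x) = 3x^5 + 5x^4 + 9x^3 + 7x^2 + 7x. This has degree ≥ 4, so divide by f(x) over F_11: 3x^5 + 5x^4 + 9x^3 + 7x^2 + 7x = (3x + 10)·(x^4 + 2x^3 + 4x + 6) + (6x^2 + 4x + 6). Hence a·b ≡ 6x^2 + 4x + 6 (mod f). (F_11[x]/(f) is a field with 11^4 = 14641 elements since f is irreducible of degree 4.)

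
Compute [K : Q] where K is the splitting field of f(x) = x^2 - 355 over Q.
[K : Q] = 2

f(x) = x^2 - 355 factors as (x - √355)(x + √355). The splitting field is K = Q(√355). Since 355 is squarefree and > 1, it is not a perfect square, so x^2 - 355 is irreducible over Q and [Q(√355) : Q] = 2. Hence [K : Q] = 2.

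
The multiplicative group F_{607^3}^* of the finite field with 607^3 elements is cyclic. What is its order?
|F_{607^3}^*| = 223648542

F_{607^3} has 607^3 = 223648543 elements; its multiplicative group consists of all nonzero elements, so |F_{607^3}^*| = 223648543 - 1 = 223648542. (It is cyclic since any finite subgroup of the multiplicative group of a field is cyclic.)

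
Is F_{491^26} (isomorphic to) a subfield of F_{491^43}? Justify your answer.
No: F_{491^26} is not a subfield of F_{491^43}

F_{p^m} embeds in F_{p^n} iff m | n. Here 26 ∤ 43 (since 43 = 1·26 + 17 with remainder 17 ≠ 0), so F_{491^26} is not a subfield of F_{491^43}. Equivalently: if it were, the tower law would give 26 = [F_{491^26}:F_491] dividing [F_{491^43}:F_491] = 43, contradiction.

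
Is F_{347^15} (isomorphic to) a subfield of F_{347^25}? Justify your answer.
No: F_{347^15} is not a subfield of F_{347^25}

F_{p^m} embeds in F_{p^n} iff m | n. Here 15 ∤ 25 (since 25 = 1·15 + 10 with remainder 10 ≠ 0), so F_{347^15} is not a subfield of F_{347^25}. Equivalently: if it were, the tower law would give 15 = [F_{347^15}:F_347] dividing [F_{347^25}:F_347] = 25, contradiction.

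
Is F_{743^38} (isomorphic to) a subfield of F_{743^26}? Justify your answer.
No: F_{743^38} is not a subfield of F_{743^26}

F_{p^m} embeds in F_{p^n} iff m | n. Here 38 ∤ 26 (since 26 = 0·38 + 26 with remainder 26 ≠ 0), so F_{743^38} is not a subfield of F_{743^26}. Equivalently: if it were, the tower law would give 38 = [F_{743^38}:F_743] dividing [F_{743^26}:F_743] = 26, contradiction.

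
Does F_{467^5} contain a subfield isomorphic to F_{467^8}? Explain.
No: F_{467^8} is not a subfield of F_{467^5}

F_{p^m} embeds in F_{p^n} iff m | n. Here 8 ∤ 5 (since 5 = 0·8 + 5 with remainder 5 ≠ 0), so F_{467^8} is not a subfield of F_{467^5}. Equivalently: if it were, the tower law would give 8 = [F_{467^8}:F_467] dividing [F_{467^5}:F_467] = 5, contradiction.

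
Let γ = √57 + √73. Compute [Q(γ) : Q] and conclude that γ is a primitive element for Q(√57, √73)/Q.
[Q(γ) : Q] = 4 (equivalently, Q(γ) = Q(√57, √73))

Obviously Q(γ) ⊆ Q(√57, √73), and [Q(√57, √73):Q] = 4 (since 57, 73 are distinct squarefree integers > 1 with 4161 not a perfect square). To show equality we compute the minimal polynomial of γ. From γ = √57 + √73: γ^2 = 57 + 2√(4161) + 73 = 130 + 2√(4161), so γ^2 - 130 = 2√(4161); squaring, (γ^2 - 130)^2 = 4·4161, i.e. γ^4 - 260γ^2 + 16900 - 16644 = 0, i.e. γ^4 - 260γ^2 + 256 = 0. So γ is a root of x^4 - 260x^2 + 256. This polynomial is irreducible over Q: it has no rational root (each ±√57 ± √73 is irrational), and any factorization into two quadratics over Q would force √(4161) ∈ Q (pairing opposite roots) or √57, √73 ∈ Q (other pairings), all impossible. Hence [Q(γ):Q] = 4 = [Q(√57, √73):Q], so Q(γ) = Q(√57, √73).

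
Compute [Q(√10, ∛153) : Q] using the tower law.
[Q(√10, ∛153) : Q] = 6

Let L = Q(√10, ∛153). Since Q(√10) ⊂ L and [Q(√10):Q] = 2, the tower law gives 2 | [L:Q]. Likewise Q(∛153) ⊂ L with [Q(∛153):Q] = 3 (because 153 is not a perfect cube), so 3 | [L:Q]. As gcd(2,3) = 1, [L:Q] is divisible by 6. Conversely L is generated over Q by √10 and ∛153, so [L:Q] ≤ 2·3 = 6. Therefore [Q(√10, ∛153) : Q] = 6.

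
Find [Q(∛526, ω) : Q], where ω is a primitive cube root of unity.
[Q(∛526, ω) : Q] = 6

[Q(∛526):Q] = 3 (min poly x^3 - 526, irreducible since 526 is not a perfect cube). [Q(ω):Q] = 2 (min poly x^2 + x + 1). Since Q(∛526) ⊂ R and ω ∉ R, we have ω ∉ Q(∛526), so x^2 + x + 1 remains irreducible over Q(∛526) and [Q(∛526, ω) : Q(∛526)] = 2. By the tower law, [Q(∛526, ω) : Q] = 3 · 2 = 6. (In fact Q(∛526, ω) is the splitting field of x^3 - 526 over Q.)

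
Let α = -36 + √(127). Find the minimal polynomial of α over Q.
m_α(x) = x^2 + 72x + 1169

From α + 36 = √(127), squaring gives (α + 36)^2 = 127, i.e. α^2 + 72α + 1296 = 127, so α^2 + 72α + 1169 = 0. The discriminant of x^2 + 72x + 1169 is (72)^2 - 4·(1169) = 5184 - 4676 = 508, and 4·(127) is not a perfect square in Q since 127 is squarefree and ≠ 1. Hence x^2 + 72x + 1169 is irreducible over Q and is the minimal polynomial of α.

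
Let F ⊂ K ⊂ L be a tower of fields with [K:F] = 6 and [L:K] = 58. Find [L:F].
[L:F] = 348

The tower law says that for any tower of field extensions F ⊂ K ⊂ L with finite degrees, [L:F] = [L:K] · [K:F]. Here this gives [L:F] = 58 · 6 = 348.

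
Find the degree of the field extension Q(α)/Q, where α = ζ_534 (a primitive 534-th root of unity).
[Q(α):Q] = 176

The minimal polynomial of ζ_534 over Q is the 534-th cyclotomic polynomial Φ_534(x), which is irreducible over Q and has degree φ(534) = 176. Hence [Q(α):Q] = φ(534) = 176.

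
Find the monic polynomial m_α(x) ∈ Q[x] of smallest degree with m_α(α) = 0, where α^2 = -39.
m_α(x) = x^2 + 39

α satisfies α^2 + 39 = 0, so x^2 + 39 annihilates α. Since d = -39 is squarefree and ≠ 1, it is not a perfect square in Q, so x^2 + 39 has no rational root and is therefore irreducible over Q (a degree-2 polynomial over a field is irreducible iff it has no root). Hence m_α(x) = x^2 + 39.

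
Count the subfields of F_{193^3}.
F_{193^3} has 2 subfields

The subfields of F_{p^n} are exactly the fields F_{p^d} for d | n (each is the fixed field of the unique index-d subgroup of Gal(F_{p^n}/F_p) ≅ Z/nZ). The divisors of n = 3 are {1, 3}, giving 2 subfields: F_{193^1}, F_{193^3}.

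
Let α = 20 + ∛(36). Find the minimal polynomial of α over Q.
m_α(x) = x^3 - 60x^2 + 1200x - 8036

Set β = α - 20 = ∛(36), so β^3 = 36. Then (α - 20)^3 - 36 = 0, i.e. α is a root of g(x) = (x - 20)^3 - 36 = x^3 - 60x^2 + 1200x - 8036. Since g(x) = h(x - 20) where h(x) = x^3 - 36, and h is irreducible over Q (because 36 is not a perfect cube, so h has no rational root, and a monic cubic with no rational root is irreducible), g is also irreducible (irreducibility is preserved under the substitution x → x - 20). Hence m_α(x) = x^3 - 60x^2 + 1200x - 8036.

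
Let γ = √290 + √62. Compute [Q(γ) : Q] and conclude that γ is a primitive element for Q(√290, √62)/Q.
[Q(γ) : Q] = 4 (equivalently, Q(γ) = Q(√290, √62))

Obviously Q(γ) ⊆ Q(√290, √62), and [Q(√290, √62):Q] = 4 (since 290, 62 are distinct squarefree integers > 1 with 17980 not a perfect square). To show equality we compute the minimal polynomial of γ. From γ = √290 + √62: γ^2 = 290 + 2√(17980) + 62 = 352 + 2√(17980), so γ^2 - 352 = 2√(17980); squaring, (γ^2 - 352)^2 = 4·17980, i.e. γ^4 - 704γ^2 + 123904 - 71920 = 0, i.e. γ^4 - 704γ^2 + 51984 = 0. So γ is a root of x^4 - 704x^2 + 51984. This polynomial is irreducible over Q: it has no rational root (each ±√290 ± √62 is irrational), and any factorization into two quadratics over Q would force √(17980) ∈ Q (pairing opposite roots) or √290, √62 ∈ Q (other pairings), all impossible. Hence [Q(γ):Q] = 4 = [Q(√290, √62):Q], so Q(γ) = Q(√290, √62).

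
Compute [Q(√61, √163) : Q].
[Q(√61, √163) : Q] = 4

[Q(√61):Q] = 2 (min poly x^2 - 61, irreducible since 61 is squarefree > 1). For the top step, suppose √163 ∈ Q(√61), say √163 = c + d√61 with c, d ∈ Q. Squaring: 163 = c^2 + 61d^2 + 2cd√61. Since √61 ∉ Q this forces 2cd = 0. If d = 0 then √163 = c ∈ Q, contradicting 163 squarefree > 1. If c = 0 then 163 = 61d^2, so 61·163 = (61d)^2 is a perfect square in Q — but 61·163 = 9943 is not a perfect square (since 61 and 163 are distinct squarefree integers). Contradiction. Hence √163 ∉ Q(√61), so x^2 - 163 stays irreducible over Q(√61) and [Q(√61, √163) : Q(√61)] = 2. By the tower law, [Q(√61, √163) : Q] = 2 · 2 = 4.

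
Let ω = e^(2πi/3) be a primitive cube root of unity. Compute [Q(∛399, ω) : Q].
[Q(∛399, ω) : Q] = 6

[Q(∛399):Q] = 3 (min poly x^3 - 399, irreducible since 399 is not a perfect cube). [Q(ω):Q] = 2 (min poly x^2 + x + 1). Since Q(∛399) ⊂ R and ω ∉ R, we have ω ∉ Q(∛399), so x^2 + x + 1 remains irreducible over Q(∛399) and [Q(∛399, ω) : Q(∛399)] = 2. By the tower law, [Q(∛399, ω) : Q] = 3 · 2 = 6. (In fact Q(∛399, ω) is the splitting field of x^3 - 399 over Q.)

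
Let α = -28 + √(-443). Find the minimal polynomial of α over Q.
m_α(x) = x^2 + 56x + 1227

From α + 28 = √(-443), squaring gives (α + 28)^2 = -443, i.e. α^2 + 56α + 784 = -443, so α^2 + 56α + 1227 = 0. The discriminant of x^2 + 56x + 1227 is (56)^2 - 4·(1227) = 3136 - 4908 = -1772, and 4·(-443) is not a perfect square in Q since -443 is squarefree and ≠ 1. Hence x^2 + 56x + 1227 is irreducible over Q and is the minimal polynomial of α.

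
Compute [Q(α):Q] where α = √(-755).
[Q(α):Q] = 2

[Q(α):Q] equals the degree of the minimal polynomial of α. Here α^2 = -755 and x^2 + 755 is irreducible (d = -755 is squarefree, ≠ 1, hence not a square), so deg(m_α) = 2. Thus [Q(α):Q] = 2.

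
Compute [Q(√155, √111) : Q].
[Q(√155, √111) : Q] = 4

[Q(√155):Q] = 2 (min poly x^2 - 155, irreducible since 155 is squarefree > 1). For the top step, suppose √111 ∈ Q(√155), say √111 = c + d√155 with c, d ∈ Q. Squaring: 111 = c^2 + 155d^2 + 2cd√155. Since √155 ∉ Q this forces 2cd = 0. If d = 0 then √111 = c ∈ Q, contradicting 111 squarefree > 1. If c = 0 then 111 = 155d^2, so 155·111 = (155d)^2 is a perfect square in Q — but 155·111 = 17205 is not a perfect square (since 155 and 111 are distinct squarefree integers). Contradiction. Hence √111 ∉ Q(√155), so x^2 - 111 stays irreducible over Q(√155) and [Q(√155, √111) : Q(√155)] = 2. By the tower law, [Q(√155, √111) : Q] = 2 · 2 = 4.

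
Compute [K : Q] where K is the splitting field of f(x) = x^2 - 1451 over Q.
[K : Q] = 2

f(x) = x^2 - 1451 factors as (x - √1451)(x + √1451). The splitting field is K = Q(√1451). Since 1451 is squarefree and > 1, it is not a perfect square, so x^2 - 1451 is irreducible over Q and [Q(√1451) : Q] = 2. Hence [K : Q] = 2.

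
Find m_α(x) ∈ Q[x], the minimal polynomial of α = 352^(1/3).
m_α(x) = x^3 - 352

α satisfies α^3 = 352, so x^3 - 352 annihilates α. By the rational root test, a rational root p/q (in lowest terms) of x^3 - 352 would satisfy p^3 = 352 q^3, forcing q = 1 and p^3 = 352; but 352 is not a perfect cube, contradiction. A monic cubic over Q with no rational root is irreducible (any nontrivial factorization would include a linear factor). Hence x^3 - 352 is the minimal polynomial of α, and in particular [Q(α):Q] = 3.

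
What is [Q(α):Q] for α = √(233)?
[Q(α):Q] = 2

[Q(α):Q] equals the degree of the minimal polynomial of α. Here α^2 = 233 and x^2 - 233 is irreducible (d = 233 is squarefree, ≠ 1, hence not a square), so deg(m_α) = 2. Thus [Q(α):Q] = 2.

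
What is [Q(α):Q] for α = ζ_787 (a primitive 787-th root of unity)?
[Q(α):Q] = 786

The minimal polynomial of ζ_787 over Q is the 787-th cyclotomic polynomial Φ_787(x), which is irreducible over Q and has degree φ(787) = 786. Hence [Q(α):Q] = φ(787) = 786.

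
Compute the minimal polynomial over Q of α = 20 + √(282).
m_α(x) = x^2 - 40x + 118

From α - 20 = √(282), squaring gives (α - 20)^2 = 282, i.e. α^2 - 40α + 400 = 282, so α^2 - 40α + 118 = 0. The discriminant of x^2 - 40x + 118 is (-40)^2 - 4·(118) = 1600 - 472 = 1128, and 4·(282) is not a perfect square in Q since 282 is squarefree and ≠ 1. Hence x^2 - 40x + 118 is irreducible over Q and is the minimal polynomial of α.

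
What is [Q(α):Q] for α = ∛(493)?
[Q(α):Q] = 3

The minimal polynomial of α is x^3 - 493, irreducible over Q since 493 is not a perfect cube (so x^3 - 493 has no rational root). Hence [Q(α):Q] = deg(m_α) = 3.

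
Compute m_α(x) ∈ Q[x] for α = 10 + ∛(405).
m_α(x) = x^3 - 30x^2 + 300x - 1405

Set β = α - 10 = ∛(405), so β^3 = 405. Then (α - 10)^3 - 405 = 0, i.e. α is a root of g(x) = (x - 10)^3 - 405 = x^3 - 30x^2 + 300x - 1405. Since g(x) = h(x - 10) where h(x) = x^3 - 405, and h is irreducible over Q (because 405 is not a perfect cube, so h has no rational root, and a monic cubic with no rational root is irreducible), g is also irreducible (irreducibility is preserved under the substitution x → x - 10). Hence m_α(x) = x^3 - 30x^2 + 300x - 1405.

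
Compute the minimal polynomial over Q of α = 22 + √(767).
m_α(x) = x^2 - 44x - 283

From α - 22 = √(767), squaring gives (α - 22)^2 = 767, i.e. α^2 - 44α + 484 = 767, so α^2 - 44α - 283 = 0. The discriminant of x^2 - 44x - 283 is (-44)^2 - 4·(-283) = 1936 + 1132 = 3068, and 4·(767) is not a perfect square in Q since 767 is squarefree and ≠ 1. Hence x^2 - 44x - 283 is irreducible over Q and is the minimal polynomial of α.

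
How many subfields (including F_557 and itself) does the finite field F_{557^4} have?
F_{557^4} has 3 subfields

The subfields of F_{p^n} are exactly the fields F_{p^d} for d | n (each is the fixed field of the unique index-d subgroup of Gal(F_{p^n}/F_p) ≅ Z/nZ). The divisors of n = 4 are {1, 2, 4}, giving 3 subfields: F_{557^1}, F_{557^2}, F_{557^4}.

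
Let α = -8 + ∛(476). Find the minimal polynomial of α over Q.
m_α(x) = x^3 + 24x^2 + 192x + 36

Set β = α + 8 = ∛(476), so β^3 = 476. Then (α + 8)^3 - 476 = 0, i.e. α is a root of g(x) = (x + 8)^3 - 476 = x^3 + 24x^2 + 192x + 36. Since g(x) = h(x + 8) where h(x) = x^3 - 476, and h is irreducible over Q (because 476 is not a perfect cube, so h has no rational root, and a monic cubic with no rational root is irreducible), g is also irreducible (irreducibility is preserved under the substitution x → x + 8). Hence m_α(x) = x^3 + 24x^2 + 192x + 36.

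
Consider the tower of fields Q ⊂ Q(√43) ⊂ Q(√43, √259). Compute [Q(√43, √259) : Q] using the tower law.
[Q(√43, √259) : Q] = 4

[Q(√43):Q] = 2 (min poly x^2 - 43, irreducible since 43 is squarefree > 1). For the top step, suppose √259 ∈ Q(√43), say √259 = c + d√43 with c, d ∈ Q. Squaring: 259 = c^2 + 43d^2 + 2cd√43. Since √43 ∉ Q this forces 2cd = 0. If d = 0 then √259 = c ∈ Q, contradicting 259 squarefree > 1. If c = 0 then 259 = 43d^2, so 43·259 = (43d)^2 is a perfect square in Q — but 43·259 = 11137 is not a perfect square (since 43 and 259 are distinct squarefree integers). Contradiction. Hence √259 ∉ Q(√43), so x^2 - 259 stays irreducible over Q(√43) and [Q(√43, √259) : Q(√43)] = 2. By the tower law, [Q(√43, √259) : Q] = 2 · 2 = 4.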